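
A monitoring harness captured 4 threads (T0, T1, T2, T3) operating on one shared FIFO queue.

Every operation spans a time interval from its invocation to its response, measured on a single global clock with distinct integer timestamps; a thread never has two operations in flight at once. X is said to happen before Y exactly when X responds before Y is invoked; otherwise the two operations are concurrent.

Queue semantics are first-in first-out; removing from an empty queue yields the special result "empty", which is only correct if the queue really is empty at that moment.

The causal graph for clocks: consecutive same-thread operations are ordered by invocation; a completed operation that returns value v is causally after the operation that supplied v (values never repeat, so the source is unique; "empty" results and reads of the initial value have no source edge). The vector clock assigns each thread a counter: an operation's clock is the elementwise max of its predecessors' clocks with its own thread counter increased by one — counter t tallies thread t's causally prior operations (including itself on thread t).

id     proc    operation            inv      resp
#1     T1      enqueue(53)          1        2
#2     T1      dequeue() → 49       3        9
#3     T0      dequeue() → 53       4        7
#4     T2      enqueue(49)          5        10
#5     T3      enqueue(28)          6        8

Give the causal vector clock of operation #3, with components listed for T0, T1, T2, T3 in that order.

#5 (invocation 6): nothing precedes it; T3's component alone gives (0, 0, 0, 1)
#4 (invocation 5): nothing precedes it; T2's component alone gives (0, 0, 1, 0)
#1 (invocation 1): nothing precedes it; T1's component alone gives (0, 1, 0, 0)
#3 (invocation 4): componentwise max over VC(#1)=(0, 1, 0, 0), +1 at T0, giving (1, 1, 0, 0)
#2 (invocation 3): componentwise max over VC(#1)=(0, 1, 0, 0), VC(#4)=(0, 0, 1, 0), +1 at T1, giving (0, 2, 1, 0)
target: VC(#3) = (1, 1, 0, 0)

(1, 1, 0, 0)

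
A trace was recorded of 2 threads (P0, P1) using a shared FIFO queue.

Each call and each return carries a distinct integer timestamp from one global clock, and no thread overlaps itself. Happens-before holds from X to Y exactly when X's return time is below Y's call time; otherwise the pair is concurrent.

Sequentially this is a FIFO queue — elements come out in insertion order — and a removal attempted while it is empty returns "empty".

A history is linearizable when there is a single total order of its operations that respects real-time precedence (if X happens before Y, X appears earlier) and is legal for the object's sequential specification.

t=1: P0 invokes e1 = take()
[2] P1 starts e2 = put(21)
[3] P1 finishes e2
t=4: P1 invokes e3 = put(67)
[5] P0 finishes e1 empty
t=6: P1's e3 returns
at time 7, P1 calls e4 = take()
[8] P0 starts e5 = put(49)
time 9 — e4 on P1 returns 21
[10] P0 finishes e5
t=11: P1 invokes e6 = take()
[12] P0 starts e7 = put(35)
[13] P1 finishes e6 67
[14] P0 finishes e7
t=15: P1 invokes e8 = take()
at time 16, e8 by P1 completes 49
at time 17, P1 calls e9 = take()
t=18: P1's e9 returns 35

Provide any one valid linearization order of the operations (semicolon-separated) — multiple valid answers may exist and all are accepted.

e1; e2; e3; e4; e5; e6; e7; e8; e9

step 1: e1 take() → empty — queue <>
step 2: e2 put(21) — queue <21>
step 3: e3 put(67) — queue <21,67>
step 4: e4 take() → 21 — queue <67>
step 5: e5 put(49) — queue <67,49>
step 6: e6 take() → 67 — queue <49>
step 7: e7 put(35) — queue <49,35>
step 8: e8 take() → 49 — queue <35>
step 9: e9 take() → 35 — queue <>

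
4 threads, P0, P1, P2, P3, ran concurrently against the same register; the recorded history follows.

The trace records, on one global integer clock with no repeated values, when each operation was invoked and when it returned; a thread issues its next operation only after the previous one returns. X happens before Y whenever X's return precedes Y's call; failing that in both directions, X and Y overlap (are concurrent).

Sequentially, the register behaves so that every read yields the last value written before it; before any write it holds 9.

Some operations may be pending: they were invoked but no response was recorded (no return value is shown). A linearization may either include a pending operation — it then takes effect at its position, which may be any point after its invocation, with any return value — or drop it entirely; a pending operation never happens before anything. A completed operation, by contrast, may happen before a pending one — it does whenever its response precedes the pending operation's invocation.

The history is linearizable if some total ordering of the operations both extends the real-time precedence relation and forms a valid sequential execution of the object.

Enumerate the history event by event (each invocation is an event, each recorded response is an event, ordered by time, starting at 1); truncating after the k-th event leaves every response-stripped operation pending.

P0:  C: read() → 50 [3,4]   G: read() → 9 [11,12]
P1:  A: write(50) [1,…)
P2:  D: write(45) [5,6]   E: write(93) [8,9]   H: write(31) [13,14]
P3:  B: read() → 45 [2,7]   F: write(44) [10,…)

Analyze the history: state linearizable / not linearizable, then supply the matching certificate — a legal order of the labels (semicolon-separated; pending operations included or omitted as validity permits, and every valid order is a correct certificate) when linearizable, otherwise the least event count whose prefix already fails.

events 1..11 are fine; event 12 — the response of G at time 12 — makes the prefix non-linearizable
checked exhaustively: 3 real-time-consistent orders of 5 completed operations, zero legal register replays
no escape via the 2 pending operations (A, F): every completion choice fails
one such order, B, C, D, E, G (pending dropped), breaks at step 1 where B read() → 45 is illegal
one such order, C, B, D, E, G (pending dropped), breaks at step 1 where C read() → 50 is illegal

not linearizable — minimal violating prefix: 12 events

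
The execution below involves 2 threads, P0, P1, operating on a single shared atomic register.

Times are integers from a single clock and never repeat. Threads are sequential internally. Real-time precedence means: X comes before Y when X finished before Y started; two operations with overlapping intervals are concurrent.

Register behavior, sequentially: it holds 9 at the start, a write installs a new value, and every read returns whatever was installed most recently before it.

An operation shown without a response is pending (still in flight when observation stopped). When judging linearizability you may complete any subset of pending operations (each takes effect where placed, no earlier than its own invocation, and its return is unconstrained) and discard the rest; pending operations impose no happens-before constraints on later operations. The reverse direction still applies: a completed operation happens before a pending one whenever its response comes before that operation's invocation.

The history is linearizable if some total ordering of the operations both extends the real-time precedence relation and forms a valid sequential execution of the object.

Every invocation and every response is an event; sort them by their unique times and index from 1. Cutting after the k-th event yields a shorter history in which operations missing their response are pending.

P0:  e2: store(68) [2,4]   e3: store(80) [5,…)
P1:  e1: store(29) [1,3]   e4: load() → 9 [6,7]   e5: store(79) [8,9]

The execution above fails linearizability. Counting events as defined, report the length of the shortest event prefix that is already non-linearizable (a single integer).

events 1..6 are still linearizable — one witness is e1, e2:
step 1: e1 store(29) — value 29
step 2: e2 store(68) — value 68
include event 7 — e4 responding at 7 — and every candidate order breaks
every completion of the 1 pending operation (e3) was checked; none linearizes
sample order e1, e2, e4 (pending dropped) stalls at step 3 — e4 load() → 9 has no legal effect
sample order e2, e1, e4 (pending dropped) stalls at step 3 — e4 load() → 9 has no legal effect

7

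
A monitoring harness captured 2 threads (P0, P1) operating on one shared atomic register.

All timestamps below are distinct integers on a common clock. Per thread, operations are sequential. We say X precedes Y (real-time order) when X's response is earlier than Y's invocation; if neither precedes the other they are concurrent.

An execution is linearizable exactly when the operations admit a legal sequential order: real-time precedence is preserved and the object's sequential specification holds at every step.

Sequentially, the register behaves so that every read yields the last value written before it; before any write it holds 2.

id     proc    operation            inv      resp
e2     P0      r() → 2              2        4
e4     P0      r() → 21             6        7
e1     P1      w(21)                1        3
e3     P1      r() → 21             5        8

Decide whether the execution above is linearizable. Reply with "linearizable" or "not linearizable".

linearizable

a witness: e2, e1, e3, e4
after step 1 (e2 r() → 2): value 2
after step 2 (e1 w(21)): value 21
after step 3 (e3 r() → 21): value 21
after step 4 (e4 r() → 21): value 21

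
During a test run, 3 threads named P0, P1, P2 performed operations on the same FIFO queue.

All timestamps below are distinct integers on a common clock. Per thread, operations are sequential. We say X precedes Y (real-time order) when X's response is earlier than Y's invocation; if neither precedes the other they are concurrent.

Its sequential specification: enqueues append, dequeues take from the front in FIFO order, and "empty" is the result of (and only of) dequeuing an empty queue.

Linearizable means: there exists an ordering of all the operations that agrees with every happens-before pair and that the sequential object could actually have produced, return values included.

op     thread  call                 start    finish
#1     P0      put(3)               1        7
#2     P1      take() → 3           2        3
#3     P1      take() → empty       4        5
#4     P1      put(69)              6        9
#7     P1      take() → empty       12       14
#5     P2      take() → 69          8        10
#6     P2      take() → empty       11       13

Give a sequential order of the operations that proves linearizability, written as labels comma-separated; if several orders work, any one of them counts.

#1, #2, #3, #4, #5, #6, #7

step 1: #1 put(3) — queue <3>
step 2: #2 take() → 3 — queue <>
step 3: #3 take() → empty — queue <>
step 4: #4 put(69) — queue <69>
step 5: #5 take() → 69 — queue <>
step 6: #6 take() → empty — queue <>
step 7: #7 take() → empty — queue <>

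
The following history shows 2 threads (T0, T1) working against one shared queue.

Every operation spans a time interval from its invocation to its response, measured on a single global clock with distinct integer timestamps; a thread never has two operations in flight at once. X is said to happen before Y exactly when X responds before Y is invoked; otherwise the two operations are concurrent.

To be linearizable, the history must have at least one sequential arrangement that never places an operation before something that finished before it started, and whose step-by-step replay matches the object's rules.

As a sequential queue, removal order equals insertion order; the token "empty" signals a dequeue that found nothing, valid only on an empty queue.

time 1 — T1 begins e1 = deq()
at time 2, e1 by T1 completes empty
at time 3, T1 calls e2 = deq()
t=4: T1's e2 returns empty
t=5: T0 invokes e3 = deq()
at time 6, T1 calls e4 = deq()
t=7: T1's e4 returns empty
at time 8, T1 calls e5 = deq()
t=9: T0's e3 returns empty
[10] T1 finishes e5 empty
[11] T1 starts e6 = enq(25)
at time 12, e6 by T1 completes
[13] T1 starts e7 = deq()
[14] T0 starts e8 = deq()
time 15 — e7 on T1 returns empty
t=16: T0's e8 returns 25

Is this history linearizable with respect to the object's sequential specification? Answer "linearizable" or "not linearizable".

linearizable

witness order: e1, e2, e3, e4, e5, e6, e8, e7
after step 1 (e1 deq() → empty): queue <>
after step 2 (e2 deq() → empty): queue <>
after step 3 (e3 deq() → empty): queue <>
after step 4 (e4 deq() → empty): queue <>
after step 5 (e5 deq() → empty): queue <>
after step 6 (e6 enq(25)): queue <25>
after step 7 (e8 deq() → 25): queue <>
after step 8 (e7 deq() → empty): queue <>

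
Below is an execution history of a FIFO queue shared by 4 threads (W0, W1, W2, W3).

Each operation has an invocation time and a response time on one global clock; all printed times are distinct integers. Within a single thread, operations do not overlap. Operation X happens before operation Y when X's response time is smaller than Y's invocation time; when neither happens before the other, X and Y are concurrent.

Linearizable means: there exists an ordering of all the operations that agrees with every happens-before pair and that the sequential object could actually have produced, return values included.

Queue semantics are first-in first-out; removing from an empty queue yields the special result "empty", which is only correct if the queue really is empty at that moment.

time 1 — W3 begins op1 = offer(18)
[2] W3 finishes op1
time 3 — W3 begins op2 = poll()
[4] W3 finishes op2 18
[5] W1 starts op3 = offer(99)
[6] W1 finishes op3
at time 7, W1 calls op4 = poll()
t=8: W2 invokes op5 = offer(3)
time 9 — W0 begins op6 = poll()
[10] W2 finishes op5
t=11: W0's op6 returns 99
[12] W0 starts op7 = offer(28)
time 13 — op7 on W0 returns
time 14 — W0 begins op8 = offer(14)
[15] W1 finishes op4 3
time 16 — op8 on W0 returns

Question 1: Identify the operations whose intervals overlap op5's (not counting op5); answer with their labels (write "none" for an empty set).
op4, op6

concurrent with op5 ([8,10]): every op whose interval crosses 8..10
op1 [1,2]: before
op2 [3,4]: before
op3 [5,6]: before
op4 [7,15]: concurrent
op6 [9,11]: concurrent
op7 [12,13]: after
op8 [14,16]: after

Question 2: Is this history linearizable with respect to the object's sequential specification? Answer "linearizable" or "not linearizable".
linearizable

a witness: op1, op2, op3, op5, op6, op4, op7, op8
step 1: op1 offer(18) — queue <18>
step 2: op2 poll() → 18 — queue <>
step 3: op3 offer(99) — queue <99>
step 4: op5 offer(3) — queue <99,3>
step 5: op6 poll() → 99 — queue <3>
step 6: op4 poll() → 3 — queue <>
step 7: op7 offer(28) — queue <28>
step 8: op8 offer(14) — queue <28,14>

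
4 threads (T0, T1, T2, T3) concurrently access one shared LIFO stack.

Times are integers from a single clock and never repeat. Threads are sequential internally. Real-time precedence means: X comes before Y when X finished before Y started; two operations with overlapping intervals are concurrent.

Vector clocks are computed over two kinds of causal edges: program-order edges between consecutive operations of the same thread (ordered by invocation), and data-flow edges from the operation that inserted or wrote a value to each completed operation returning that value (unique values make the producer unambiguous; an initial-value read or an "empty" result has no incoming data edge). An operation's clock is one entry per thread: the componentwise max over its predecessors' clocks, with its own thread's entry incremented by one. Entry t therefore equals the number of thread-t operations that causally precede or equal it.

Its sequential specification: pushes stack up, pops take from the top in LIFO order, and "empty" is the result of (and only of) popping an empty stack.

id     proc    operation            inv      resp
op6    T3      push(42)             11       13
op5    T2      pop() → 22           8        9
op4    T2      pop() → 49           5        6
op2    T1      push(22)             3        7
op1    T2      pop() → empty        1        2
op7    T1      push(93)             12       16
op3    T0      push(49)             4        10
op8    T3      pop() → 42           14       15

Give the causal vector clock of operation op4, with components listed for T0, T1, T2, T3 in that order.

no predecessors for op6 (invoked 11): T3 increments from zero → (0, 0, 0, 1)
no predecessors for op1 (invoked 1): T2 increments from zero → (0, 0, 1, 0)
no predecessors for op2 (invoked 3): T1 increments from zero → (0, 1, 0, 0)
no predecessors for op3 (invoked 4): T0 increments from zero → (1, 0, 0, 0)
op8, invoked 14, takes VC(op6)=(0, 0, 0, 1) under max, adds 1 for T3 → (0, 0, 0, 2)
op7, invoked 12, takes VC(op2)=(0, 1, 0, 0) under max, adds 1 for T1 → (0, 2, 0, 0)
op4, invoked 5, takes VC(op1)=(0, 0, 1, 0), VC(op3)=(1, 0, 0, 0) under max, adds 1 for T2 → (1, 0, 2, 0)
op5, invoked 8, takes VC(op2)=(0, 1, 0, 0), VC(op4)=(1, 0, 2, 0) under max, adds 1 for T2 → (1, 1, 3, 0)
target: VC(op4) = (1, 0, 2, 0)

(1, 0, 2, 0)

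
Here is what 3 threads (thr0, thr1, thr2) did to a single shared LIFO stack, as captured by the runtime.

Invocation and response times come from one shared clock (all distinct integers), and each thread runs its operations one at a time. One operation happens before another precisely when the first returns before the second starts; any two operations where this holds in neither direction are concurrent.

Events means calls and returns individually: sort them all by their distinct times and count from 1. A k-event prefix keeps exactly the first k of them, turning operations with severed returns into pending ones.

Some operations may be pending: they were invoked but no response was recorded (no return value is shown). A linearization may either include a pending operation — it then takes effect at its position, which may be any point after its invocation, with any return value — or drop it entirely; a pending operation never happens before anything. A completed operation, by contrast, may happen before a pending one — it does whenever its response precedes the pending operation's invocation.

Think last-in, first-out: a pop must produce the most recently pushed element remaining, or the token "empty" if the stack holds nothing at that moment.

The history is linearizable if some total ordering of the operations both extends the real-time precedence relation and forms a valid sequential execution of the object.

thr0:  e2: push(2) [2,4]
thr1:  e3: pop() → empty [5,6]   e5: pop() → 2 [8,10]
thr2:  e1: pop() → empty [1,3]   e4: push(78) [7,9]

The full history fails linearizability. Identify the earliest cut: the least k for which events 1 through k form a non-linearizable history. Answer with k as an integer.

6

one valid order for events 1..5 is e1, e2:
step 1: e1 pop() → empty — stack <>
step 2: e2 push(2) — stack <2>
once event 6 joins (e3's response, time 6), exhaustive search finds no witness
for example e1, e2, e3 fails at step 3: e3 pop() → empty is not legal there
for example e2, e1, e3 fails at step 2: e1 pop() → empty is not legal there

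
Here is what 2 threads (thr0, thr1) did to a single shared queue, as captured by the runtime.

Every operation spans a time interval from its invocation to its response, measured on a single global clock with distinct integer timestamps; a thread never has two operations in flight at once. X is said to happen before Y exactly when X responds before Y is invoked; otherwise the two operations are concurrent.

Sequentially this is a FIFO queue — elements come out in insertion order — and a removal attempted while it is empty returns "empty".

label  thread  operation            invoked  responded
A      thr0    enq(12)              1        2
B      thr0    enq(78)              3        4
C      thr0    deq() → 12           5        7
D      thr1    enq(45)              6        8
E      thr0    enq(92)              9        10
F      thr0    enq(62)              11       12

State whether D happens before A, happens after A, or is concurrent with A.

after

D spans [6,8], A spans [1,2]
resp(A)=2 < inv(D)=6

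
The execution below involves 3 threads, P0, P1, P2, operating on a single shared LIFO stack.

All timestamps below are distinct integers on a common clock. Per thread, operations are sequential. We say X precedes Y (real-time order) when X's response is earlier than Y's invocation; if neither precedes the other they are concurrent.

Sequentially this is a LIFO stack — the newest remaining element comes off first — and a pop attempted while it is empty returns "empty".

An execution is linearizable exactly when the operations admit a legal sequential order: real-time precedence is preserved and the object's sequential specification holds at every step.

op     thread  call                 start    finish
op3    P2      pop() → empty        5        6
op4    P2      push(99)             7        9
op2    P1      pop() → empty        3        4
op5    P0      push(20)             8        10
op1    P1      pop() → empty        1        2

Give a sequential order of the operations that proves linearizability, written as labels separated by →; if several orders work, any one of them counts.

op1 → op2 → op3 → op4 → op5

after step 1 (op1 pop() → empty): stack <>
after step 2 (op2 pop() → empty): stack <>
after step 3 (op3 pop() → empty): stack <>
after step 4 (op4 push(99)): stack <99>
after step 5 (op5 push(20)): stack <99,20>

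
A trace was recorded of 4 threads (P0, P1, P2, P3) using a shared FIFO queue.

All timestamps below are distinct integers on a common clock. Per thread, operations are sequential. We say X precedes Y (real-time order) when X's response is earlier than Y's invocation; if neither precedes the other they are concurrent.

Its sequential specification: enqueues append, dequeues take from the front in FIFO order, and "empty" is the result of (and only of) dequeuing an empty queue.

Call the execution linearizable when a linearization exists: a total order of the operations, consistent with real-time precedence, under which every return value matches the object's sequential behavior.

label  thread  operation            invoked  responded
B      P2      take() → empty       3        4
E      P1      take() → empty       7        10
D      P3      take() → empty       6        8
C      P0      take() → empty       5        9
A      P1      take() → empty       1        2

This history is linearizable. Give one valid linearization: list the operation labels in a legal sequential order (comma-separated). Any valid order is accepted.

after step 1 (A take() → empty): queue <>
after step 2 (B take() → empty): queue <>
after step 3 (C take() → empty): queue <>
after step 4 (D take() → empty): queue <>
after step 5 (E take() → empty): queue <>

A, B, C, D, E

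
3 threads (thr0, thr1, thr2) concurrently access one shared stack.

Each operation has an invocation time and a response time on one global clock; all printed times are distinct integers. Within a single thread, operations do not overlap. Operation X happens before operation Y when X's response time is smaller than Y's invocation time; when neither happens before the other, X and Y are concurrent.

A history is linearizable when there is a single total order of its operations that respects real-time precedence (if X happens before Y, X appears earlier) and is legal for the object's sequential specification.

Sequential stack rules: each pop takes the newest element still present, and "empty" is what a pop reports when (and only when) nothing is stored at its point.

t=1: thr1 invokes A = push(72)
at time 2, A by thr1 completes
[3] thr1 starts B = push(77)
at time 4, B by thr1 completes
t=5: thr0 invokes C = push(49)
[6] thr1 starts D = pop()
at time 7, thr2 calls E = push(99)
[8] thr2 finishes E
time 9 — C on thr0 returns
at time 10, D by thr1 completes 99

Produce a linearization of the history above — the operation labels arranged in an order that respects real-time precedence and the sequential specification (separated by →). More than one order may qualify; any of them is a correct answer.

A → B → C → E → D

1. A push(72), leaving stack <72>
2. B push(77), leaving stack <72,77>
3. C push(49), leaving stack <72,77,49>
4. E push(99), leaving stack <72,77,49,99>
5. D pop() → 99, leaving stack <72,77,49>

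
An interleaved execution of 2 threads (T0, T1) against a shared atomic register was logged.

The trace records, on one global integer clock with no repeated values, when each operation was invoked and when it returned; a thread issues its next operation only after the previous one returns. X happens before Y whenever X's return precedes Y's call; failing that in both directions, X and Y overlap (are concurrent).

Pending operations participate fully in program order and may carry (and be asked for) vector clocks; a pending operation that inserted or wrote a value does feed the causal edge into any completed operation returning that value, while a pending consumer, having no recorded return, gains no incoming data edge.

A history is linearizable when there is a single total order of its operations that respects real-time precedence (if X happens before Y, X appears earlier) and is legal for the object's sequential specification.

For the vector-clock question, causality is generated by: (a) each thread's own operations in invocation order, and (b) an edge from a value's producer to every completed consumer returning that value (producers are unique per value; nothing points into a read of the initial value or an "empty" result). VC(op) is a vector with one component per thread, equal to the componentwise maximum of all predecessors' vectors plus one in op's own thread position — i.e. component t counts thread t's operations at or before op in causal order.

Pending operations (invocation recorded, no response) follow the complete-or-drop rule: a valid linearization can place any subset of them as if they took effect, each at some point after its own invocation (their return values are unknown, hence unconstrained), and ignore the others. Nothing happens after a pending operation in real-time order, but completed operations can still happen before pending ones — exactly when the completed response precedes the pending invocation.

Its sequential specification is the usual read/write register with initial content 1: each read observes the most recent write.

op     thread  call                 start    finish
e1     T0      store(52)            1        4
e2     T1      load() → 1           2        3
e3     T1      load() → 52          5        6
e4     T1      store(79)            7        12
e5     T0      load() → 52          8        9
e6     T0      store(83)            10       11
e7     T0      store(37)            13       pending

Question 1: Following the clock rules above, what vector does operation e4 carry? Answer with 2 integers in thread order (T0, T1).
Answer: (1, 3)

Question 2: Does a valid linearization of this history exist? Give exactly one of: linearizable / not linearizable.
witness order: e2, e1, e3, e5, e4, e6
1. e2 load() → 1, leaving value 1
2. e1 store(52), leaving value 52
3. e3 load() → 52, leaving value 52
4. e5 load() → 52, leaving value 52
5. e4 store(79), leaving value 79
6. e6 store(83), leaving value 83

linearizable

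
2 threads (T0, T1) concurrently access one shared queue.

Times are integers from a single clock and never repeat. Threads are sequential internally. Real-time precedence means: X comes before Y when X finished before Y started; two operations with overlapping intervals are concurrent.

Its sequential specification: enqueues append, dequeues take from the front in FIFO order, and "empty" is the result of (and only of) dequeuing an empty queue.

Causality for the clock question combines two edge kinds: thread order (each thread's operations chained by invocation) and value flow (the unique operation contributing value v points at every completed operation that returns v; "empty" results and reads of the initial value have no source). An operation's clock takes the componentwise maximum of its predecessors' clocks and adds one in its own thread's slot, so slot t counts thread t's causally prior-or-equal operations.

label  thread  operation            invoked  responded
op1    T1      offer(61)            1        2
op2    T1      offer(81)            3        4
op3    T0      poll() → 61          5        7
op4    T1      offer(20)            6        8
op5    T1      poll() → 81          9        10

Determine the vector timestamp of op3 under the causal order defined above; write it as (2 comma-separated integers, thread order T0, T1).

op1 (invocation 1): nothing precedes it; T1's component alone gives (0, 1)
merge at op2 (invoked 3): VC(op1)=(0, 1), own-thread bump on T1 → (0, 2)
merge at op3 (invoked 5): VC(op1)=(0, 1), own-thread bump on T0 → (1, 1)
merge at op4 (invoked 6): VC(op2)=(0, 2), own-thread bump on T1 → (0, 3)
merge at op5 (invoked 9): VC(op2)=(0, 2), VC(op4)=(0, 3), own-thread bump on T1 → (0, 4)
target: VC(op3) = (1, 1)

(1, 1)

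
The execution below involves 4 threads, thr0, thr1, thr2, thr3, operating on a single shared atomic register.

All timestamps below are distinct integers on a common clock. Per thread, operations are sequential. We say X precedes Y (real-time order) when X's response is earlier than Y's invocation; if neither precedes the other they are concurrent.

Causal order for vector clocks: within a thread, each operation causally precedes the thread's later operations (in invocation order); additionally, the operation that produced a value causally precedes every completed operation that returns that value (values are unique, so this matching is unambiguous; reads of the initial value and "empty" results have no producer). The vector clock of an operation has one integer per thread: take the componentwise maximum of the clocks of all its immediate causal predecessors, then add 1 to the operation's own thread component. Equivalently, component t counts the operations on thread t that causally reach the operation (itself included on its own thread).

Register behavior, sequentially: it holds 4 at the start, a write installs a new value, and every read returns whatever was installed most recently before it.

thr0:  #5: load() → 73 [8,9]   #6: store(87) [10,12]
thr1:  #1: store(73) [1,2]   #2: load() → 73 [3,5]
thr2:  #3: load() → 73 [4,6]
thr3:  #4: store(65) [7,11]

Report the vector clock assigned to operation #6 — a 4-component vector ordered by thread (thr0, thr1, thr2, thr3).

invoked at 7, #4 has no predecessors; its own thr3 bump gives (0, 0, 0, 1)
invoked at 1, #1 has no predecessors; its own thr1 bump gives (0, 1, 0, 0)
#3 (invocation 4): componentwise max over VC(#1)=(0, 1, 0, 0), +1 at thr2, giving (0, 1, 1, 0)
#2 (invocation 3): componentwise max over VC(#1)=(0, 1, 0, 0), +1 at thr1, giving (0, 2, 0, 0)
#5 (invocation 8): componentwise max over VC(#1)=(0, 1, 0, 0), +1 at thr0, giving (1, 1, 0, 0)
#6 (invocation 10): componentwise max over VC(#5)=(1, 1, 0, 0), +1 at thr0, giving (2, 1, 0, 0)
target: VC(#6) = (2, 1, 0, 0)

(2, 1, 0, 0)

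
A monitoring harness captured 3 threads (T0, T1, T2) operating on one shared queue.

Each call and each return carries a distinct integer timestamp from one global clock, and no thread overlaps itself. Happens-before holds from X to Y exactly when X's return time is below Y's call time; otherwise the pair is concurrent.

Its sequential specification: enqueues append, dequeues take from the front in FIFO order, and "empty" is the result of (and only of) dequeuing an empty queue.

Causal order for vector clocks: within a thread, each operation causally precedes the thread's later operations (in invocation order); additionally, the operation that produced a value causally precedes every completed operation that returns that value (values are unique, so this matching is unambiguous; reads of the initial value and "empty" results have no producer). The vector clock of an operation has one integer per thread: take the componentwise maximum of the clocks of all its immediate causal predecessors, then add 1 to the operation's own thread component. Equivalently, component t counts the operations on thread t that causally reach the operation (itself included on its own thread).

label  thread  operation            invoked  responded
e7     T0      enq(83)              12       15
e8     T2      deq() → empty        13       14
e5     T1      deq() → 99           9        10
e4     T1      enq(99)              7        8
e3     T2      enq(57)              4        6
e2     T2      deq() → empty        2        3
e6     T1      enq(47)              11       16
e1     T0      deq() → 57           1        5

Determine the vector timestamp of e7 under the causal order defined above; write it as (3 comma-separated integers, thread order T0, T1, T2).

(2, 0, 2)

root op e2, invoked 2: fresh clock plus T2's own tick → (0, 0, 1)
root op e4, invoked 7: fresh clock plus T1's own tick → (0, 1, 0)
from VC(e2)=(0, 0, 1), e3 (invoked 4) maxes components and bumps T2 → (0, 0, 2)
from VC(e4)=(0, 1, 0), e5 (invoked 9) maxes components and bumps T1 → (0, 2, 0)
from VC(e3)=(0, 0, 2), e8 (invoked 13) maxes components and bumps T2 → (0, 0, 3)
from VC(e5)=(0, 2, 0), e6 (invoked 11) maxes components and bumps T1 → (0, 3, 0)
from VC(e3)=(0, 0, 2), e1 (invoked 1) maxes components and bumps T0 → (1, 0, 2)
from VC(e1)=(1, 0, 2), e7 (invoked 12) maxes components and bumps T0 → (2, 0, 2)
target: VC(e7) = (2, 0, 2)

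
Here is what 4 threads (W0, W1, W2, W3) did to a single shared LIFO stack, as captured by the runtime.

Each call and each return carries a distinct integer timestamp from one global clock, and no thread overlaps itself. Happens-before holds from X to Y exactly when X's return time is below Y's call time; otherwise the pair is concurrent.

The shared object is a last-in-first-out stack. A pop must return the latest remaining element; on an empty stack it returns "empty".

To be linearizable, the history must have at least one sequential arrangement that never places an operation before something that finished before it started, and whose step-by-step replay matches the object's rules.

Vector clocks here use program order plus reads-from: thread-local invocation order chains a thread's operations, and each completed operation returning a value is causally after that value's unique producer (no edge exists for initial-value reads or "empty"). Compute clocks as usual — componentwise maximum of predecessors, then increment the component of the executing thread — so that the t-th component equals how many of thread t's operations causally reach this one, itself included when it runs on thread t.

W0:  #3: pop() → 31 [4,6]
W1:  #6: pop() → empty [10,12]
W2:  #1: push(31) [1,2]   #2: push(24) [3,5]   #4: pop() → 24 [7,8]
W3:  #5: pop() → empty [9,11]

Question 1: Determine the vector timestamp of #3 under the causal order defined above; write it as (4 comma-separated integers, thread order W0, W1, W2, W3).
(1, 0, 1, 0)

invoked at 9, #5 has no predecessors; its own W3 bump gives (0, 0, 0, 1)
invoked at 1, #1 has no predecessors; its own W2 bump gives (0, 0, 1, 0)
invoked at 10, #6 has no predecessors; its own W1 bump gives (0, 1, 0, 0)
merge at #2 (invoked 3): VC(#1)=(0, 0, 1, 0), own-thread bump on W2 → (0, 0, 2, 0)
merge at #3 (invoked 4): VC(#1)=(0, 0, 1, 0), own-thread bump on W0 → (1, 0, 1, 0)
merge at #4 (invoked 7): VC(#2)=(0, 0, 2, 0), own-thread bump on W2 → (0, 0, 3, 0)
target: VC(#3) = (1, 0, 1, 0)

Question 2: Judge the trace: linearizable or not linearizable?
linearizable

a witness: #1, #3, #2, #4, #5, #6
after step 1 (#1 push(31)): stack <31>
after step 2 (#3 pop() → 31): stack <>
after step 3 (#2 push(24)): stack <24>
after step 4 (#4 pop() → 24): stack <>
after step 5 (#5 pop() → empty): stack <>
after step 6 (#6 pop() → empty): stack <>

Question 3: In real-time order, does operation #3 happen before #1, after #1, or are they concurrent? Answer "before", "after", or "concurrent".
after

#3 spans [4,6], #1 spans [1,2]
resp(#1)=2 < inv(#3)=4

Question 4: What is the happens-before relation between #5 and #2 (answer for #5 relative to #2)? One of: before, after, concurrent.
after

#5 spans [9,11], #2 spans [3,5]
resp(#2)=5 < inv(#5)=9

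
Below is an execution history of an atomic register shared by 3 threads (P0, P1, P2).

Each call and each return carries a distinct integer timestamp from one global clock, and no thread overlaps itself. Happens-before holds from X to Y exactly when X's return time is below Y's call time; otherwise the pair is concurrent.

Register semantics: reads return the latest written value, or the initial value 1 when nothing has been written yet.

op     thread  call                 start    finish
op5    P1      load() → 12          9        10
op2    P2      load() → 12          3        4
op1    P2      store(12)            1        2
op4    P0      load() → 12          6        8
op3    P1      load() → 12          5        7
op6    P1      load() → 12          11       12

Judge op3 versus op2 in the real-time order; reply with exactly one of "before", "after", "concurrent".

after

op3 spans [5,7], op2 spans [3,4]
resp(op2)=4 < inv(op3)=5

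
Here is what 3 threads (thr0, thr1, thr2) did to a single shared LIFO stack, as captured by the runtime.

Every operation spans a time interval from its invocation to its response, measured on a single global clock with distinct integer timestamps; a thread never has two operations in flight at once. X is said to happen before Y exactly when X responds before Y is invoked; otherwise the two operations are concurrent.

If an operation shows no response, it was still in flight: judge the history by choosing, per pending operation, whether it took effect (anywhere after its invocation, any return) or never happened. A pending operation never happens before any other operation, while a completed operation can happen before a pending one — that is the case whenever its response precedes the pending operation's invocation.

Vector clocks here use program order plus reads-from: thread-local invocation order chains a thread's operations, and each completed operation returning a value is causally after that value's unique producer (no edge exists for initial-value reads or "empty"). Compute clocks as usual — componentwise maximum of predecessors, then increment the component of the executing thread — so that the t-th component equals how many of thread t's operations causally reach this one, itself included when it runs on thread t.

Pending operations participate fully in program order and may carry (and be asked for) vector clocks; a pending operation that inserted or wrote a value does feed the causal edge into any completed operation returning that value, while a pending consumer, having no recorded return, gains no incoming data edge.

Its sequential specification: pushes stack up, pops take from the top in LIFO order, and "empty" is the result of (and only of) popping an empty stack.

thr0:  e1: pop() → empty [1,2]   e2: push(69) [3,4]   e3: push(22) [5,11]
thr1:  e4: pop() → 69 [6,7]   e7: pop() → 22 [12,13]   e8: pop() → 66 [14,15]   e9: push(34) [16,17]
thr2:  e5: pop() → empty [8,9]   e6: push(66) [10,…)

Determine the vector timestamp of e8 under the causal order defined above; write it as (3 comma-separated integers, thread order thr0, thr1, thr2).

(3, 3, 2)

VC(e5, invoked at 8): no causal predecessors; +1 on thr2 → (0, 0, 1)
VC(e1, invoked at 1): no causal predecessors; +1 on thr0 → (1, 0, 0)
e6, invoked 10, takes VC(e5)=(0, 0, 1) under max, adds 1 for thr2 → (0, 0, 2)
e2, invoked 3, takes VC(e1)=(1, 0, 0) under max, adds 1 for thr0 → (2, 0, 0)
e4, invoked 6, takes VC(e2)=(2, 0, 0) under max, adds 1 for thr1 → (2, 1, 0)
e3, invoked 5, takes VC(e2)=(2, 0, 0) under max, adds 1 for thr0 → (3, 0, 0)
e7, invoked 12, takes VC(e3)=(3, 0, 0), VC(e4)=(2, 1, 0) under max, adds 1 for thr1 → (3, 2, 0)
e8, invoked 14, takes VC(e6)=(0, 0, 2), VC(e7)=(3, 2, 0) under max, adds 1 for thr1 → (3, 3, 2)
e9, invoked 16, takes VC(e8)=(3, 3, 2) under max, adds 1 for thr1 → (3, 4, 2)
target: VC(e8) = (3, 3, 2)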